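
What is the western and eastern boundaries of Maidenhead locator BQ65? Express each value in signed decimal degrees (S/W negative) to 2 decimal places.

Field B=1, Q=16: +1·20° lon, +16·10° lat → SW at lon -160°, lat 70°.
Square 6, 5: +6·2° lon, +5·1° lat → SW at lon -148°, lat 75°.
Cell spans 2° lon × 1° lat.
west -148.00, east -146.00.

-148.00, -146.00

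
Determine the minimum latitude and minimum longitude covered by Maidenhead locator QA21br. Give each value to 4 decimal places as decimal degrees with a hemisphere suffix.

Field Q=16, A=0: +16·20° lon, +0·10° lat → SW at lon 140°, lat -90°.
Square 2, 1: +2·2° lon, +1·1° lat → SW at lon 144°, lat -89°.
Subsquare b=1, r=17: +1·0.0833333° lon, +17·0.0416667° lat → SW at lon 144.083°, lat -88.2917°.
latitude 88.2917° S, longitude 144.0833° E.

88.2917° S, 144.0833° E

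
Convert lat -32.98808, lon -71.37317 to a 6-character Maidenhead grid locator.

FF47ha

Offset from 180°W / 90°S: lon 108.6268°, lat 57.0119°.
Field: lon ⌊108.6268/20⌋ = 5 → F; lat ⌊57.0119/10⌋ = 5 → F.
Square: lon ⌊8.6268/2⌋ = 4; lat ⌊7.0119/1⌋ = 7.
Subsquare: lon ⌊0.6268/0.0833333⌋ = 7 → h; lat ⌊0.0119/0.0416667⌋ = 0 → a.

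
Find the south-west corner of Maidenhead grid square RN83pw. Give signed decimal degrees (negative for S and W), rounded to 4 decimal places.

43.9167, 177.2500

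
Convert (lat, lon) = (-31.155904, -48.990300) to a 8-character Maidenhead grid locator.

Add 180° to longitude and 90° to latitude: 131.00970, 58.84410.
Field: 131.00970/20 → 6 → G, 58.84410/10 → 5 → F; chars GF.
Square: 11.00970/2 → 5, 8.84410/1 → 8; chars 58.
Subsquare: 1.00970/0.0833333 → 12 → m, 0.84410/0.0416667 → 20 → u; chars mu.
Extended square: 0.00970/0.00833333 → 1, 0.01076/0.00416667 → 2; chars 12.

GF58mu12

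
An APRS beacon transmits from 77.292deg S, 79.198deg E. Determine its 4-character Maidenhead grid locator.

MB92

Offset from 180°W / 90°S: lon 259.20°, lat 12.71°.
Field: lon ⌊259.20/20⌋ = 12 → M; lat ⌊12.71/10⌋ = 1 → B.
Square: lon ⌊19.20/2⌋ = 9; lat ⌊2.71/1⌋ = 2.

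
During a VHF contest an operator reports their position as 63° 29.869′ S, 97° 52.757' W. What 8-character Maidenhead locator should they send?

EC16bm40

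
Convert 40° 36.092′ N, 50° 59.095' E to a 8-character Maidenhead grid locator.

LN50lo84

Shift to the Maidenhead origin (180°W, 90°S): lon 230.98492, lat 130.60153.
Field (20°×10°, letters A–R): 230.98492/20 → 11 → L, 130.60153/10 → 13 → N; chars LN.
Square (2°×1°, digits 0–9): 10.98492/2 → 5, 0.60153/1 → 0; chars 50.
Subsquare (5′×2.5′, letters a–x): 0.98492/0.0833333 → 11 → l, 0.60153/0.0416667 → 14 → o; chars lo.
Extended square (30″×15″, digits 0–9): 0.06825/0.00833333 → 8, 0.01820/0.00416667 → 4; chars 84.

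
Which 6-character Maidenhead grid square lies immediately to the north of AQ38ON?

AQ38oo

Latitude subsquare n = 13; +1 → 14 = o.
The longitude characters are unchanged.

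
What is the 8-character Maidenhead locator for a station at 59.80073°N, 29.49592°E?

Add 180° to longitude and 90° to latitude: 209.49592, 149.80073.
Field: 209.49592/20 → 10 → K, 149.80073/10 → 14 → O; chars KO.
Square: 9.49592/2 → 4, 9.80073/1 → 9; chars 49.
Subsquare: 1.49592/0.0833333 → 17 → r, 0.80073/0.0416667 → 19 → t; chars rt.
Extended square: 0.07925/0.00833333 → 9, 0.00906/0.00416667 → 2; chars 92.

KO49rt92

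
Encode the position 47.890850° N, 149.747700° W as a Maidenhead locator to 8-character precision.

BN57dv03

Add 180° to longitude and 90° to latitude: 30.25230, 137.89085.
Field: 30.25230/20 → 1 → B, 137.89085/10 → 13 → N; chars BN.
Square: 10.25230/2 → 5, 7.89085/1 → 7; chars 57.
Subsquare: 0.25230/0.0833333 → 3 → d, 0.89085/0.0416667 → 21 → v; chars dv.
Extended square: 0.00230/0.00833333 → 0, 0.01585/0.00416667 → 3; chars 03.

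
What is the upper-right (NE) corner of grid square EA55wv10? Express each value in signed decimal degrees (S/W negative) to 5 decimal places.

-84.12083, -88.15000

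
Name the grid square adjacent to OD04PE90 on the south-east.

OD04qd09

Longitude extended square 9; +1 → 10, wraps to 0, carry into subsquare.
Longitude subsquare p = 15; +1 → 16 = q.
Latitude extended square 0; −1 → -1, wraps to 9, carry into subsquare.
Latitude subsquare e = 4; −1 → 3 = d.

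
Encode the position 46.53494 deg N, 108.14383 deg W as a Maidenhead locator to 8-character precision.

DN56wm28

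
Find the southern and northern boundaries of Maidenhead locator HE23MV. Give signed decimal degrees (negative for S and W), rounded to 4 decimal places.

Field H=7, E=4: +7·20° lon, +4·10° lat → SW at lon -40°, lat -50°.
Square 2, 3: +2·2° lon, +3·1° lat → SW at lon -36°, lat -47°.
Subsquare m=12, v=21: +12·0.0833333° lon, +21·0.0416667° lat → SW at lon -35°, lat -46.125°.
Cell spans 0.0833333° lon × 0.0416667° lat.
south -46.1250, north -46.0833.

-46.1250, -46.0833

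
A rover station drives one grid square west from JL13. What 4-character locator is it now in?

Longitude square 1; −1 → 0.
The latitude characters are unchanged.

JL03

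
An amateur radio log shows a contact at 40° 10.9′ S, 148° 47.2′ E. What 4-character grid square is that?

Offset from 180°W / 90°S: lon 328.79°, lat 49.82°.
Field: lon ⌊328.79/20⌋ = 16 → Q; lat ⌊49.82/10⌋ = 4 → E.
Square: lon ⌊8.79/2⌋ = 4; lat ⌊9.82/1⌋ = 9.

QE49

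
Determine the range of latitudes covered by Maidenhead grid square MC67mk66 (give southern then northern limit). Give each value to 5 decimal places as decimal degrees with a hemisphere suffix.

62.55833° S, 62.55417° S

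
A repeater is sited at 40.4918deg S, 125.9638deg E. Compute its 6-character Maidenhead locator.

Shift to the Maidenhead origin (180°W, 90°S): lon 305.9638, lat 49.5082.
Field: 305.9638/20 → 15 → P, 49.5082/10 → 4 → E; chars PE.
Square: 5.9638/2 → 2, 9.5082/1 → 9; chars 29.
Subsquare: 1.9638/0.0833333 → 23 → x, 0.5082/0.0416667 → 12 → m; chars xm.

PE29xm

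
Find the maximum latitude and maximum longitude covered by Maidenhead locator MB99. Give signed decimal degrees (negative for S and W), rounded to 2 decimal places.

Field M=12, B=1: +12·20° lon, +1·10° lat → SW at lon 60°, lat -80°.
Square 9, 9: +9·2° lon, +9·1° lat → SW at lon 78°, lat -71°.
Cell spans 2° lon × 1° lat. NE corner is SW corner plus one full cell.
latitude -70.00, longitude 80.00.

-70.00, 80.00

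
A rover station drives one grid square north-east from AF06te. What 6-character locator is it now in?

AF06uf

Longitude subsquare t = 19; +1 → 20 = u.
Latitude subsquare e = 4; +1 → 5 = f.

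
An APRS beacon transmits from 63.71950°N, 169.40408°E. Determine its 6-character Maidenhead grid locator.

RP43qr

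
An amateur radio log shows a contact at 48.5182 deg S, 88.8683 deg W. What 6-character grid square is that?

Offset from 180°W / 90°S: lon 91.1317°, lat 41.4818°.
Field: lon ⌊91.1317/20⌋ = 4 → E; lat ⌊41.4818/10⌋ = 4 → E.
Square: lon ⌊11.1317/2⌋ = 5; lat ⌊1.4818/1⌋ = 1.
Subsquare: lon ⌊1.1317/0.0833333⌋ = 13 → n; lat ⌊0.4818/0.0416667⌋ = 11 → l.

EE51nl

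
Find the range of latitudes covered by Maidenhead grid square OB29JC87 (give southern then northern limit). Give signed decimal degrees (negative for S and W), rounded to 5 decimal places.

Field O=14, B=1: +14·20° lon, +1·10° lat → SW at lon 100°, lat -80°.
Square 2, 9: +2·2° lon, +9·1° lat → SW at lon 104°, lat -71°.
Subsquare j=9, c=2: +9·0.0833333° lon, +2·0.0416667° lat → SW at lon 104.75°, lat -70.9167°.
Extended square 8, 7: +8·0.00833333° lon, +7·0.00416667° lat → SW at lon 104.817°, lat -70.8875°.
Cell spans 0.00833333° lon × 0.00416667° lat.
south -70.88750, north -70.88333.

-70.88750, -70.88333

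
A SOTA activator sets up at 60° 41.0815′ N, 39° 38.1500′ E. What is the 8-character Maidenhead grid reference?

KP90tq64

Shift to the Maidenhead origin (180°W, 90°S): lon 219.63583, lat 150.68469.
Field: lon ⌊219.63583/20⌋ = 10 → K; lat ⌊150.68469/10⌋ = 15 → P.
Square: lon ⌊19.63583/2⌋ = 9; lat ⌊0.68469/1⌋ = 0.
Subsquare: lon ⌊1.63583/0.0833333⌋ = 19 → t; lat ⌊0.68469/0.0416667⌋ = 16 → q.
Extended square: lon ⌊0.05250/0.00833333⌋ = 6; lat ⌊0.01802/0.00416667⌋ = 4.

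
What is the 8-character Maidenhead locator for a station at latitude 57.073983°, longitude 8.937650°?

Shift to the Maidenhead origin (180°W, 90°S): lon 188.93765, lat 147.07398.
Field: 188.93765/20 → 9 → J, 147.07398/10 → 14 → O; chars JO.
Square: 8.93765/2 → 4, 7.07398/1 → 7; chars 47.
Subsquare: 0.93765/0.0833333 → 11 → l, 0.07398/0.0416667 → 1 → b; chars lb.
Extended square: 0.02098/0.00833333 → 2, 0.03232/0.00416667 → 7; chars 27.

JO47lb27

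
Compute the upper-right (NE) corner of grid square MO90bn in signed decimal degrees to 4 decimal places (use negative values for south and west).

50.5833, 78.1667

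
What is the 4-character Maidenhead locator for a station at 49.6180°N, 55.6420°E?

LN79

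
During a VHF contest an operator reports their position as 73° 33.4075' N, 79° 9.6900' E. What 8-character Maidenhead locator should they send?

MQ93nn93

Offset from 180°W / 90°S: lon 259.16150°, lat 163.55679°.
Field: 259.16150/20 → 12 → M, 163.55679/10 → 16 → Q; chars MQ.
Square: 19.16150/2 → 9, 3.55679/1 → 3; chars 93.
Subsquare: 1.16150/0.0833333 → 13 → n, 0.55679/0.0416667 → 13 → n; chars nn.
Extended square: 0.07817/0.00833333 → 9, 0.01513/0.00416667 → 3; chars 93.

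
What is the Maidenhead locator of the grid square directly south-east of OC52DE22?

OC52de31

Longitude extended square 2; +1 → 3.
Latitude extended square 2; −1 → 1.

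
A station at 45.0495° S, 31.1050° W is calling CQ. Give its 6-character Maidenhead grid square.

HE44kw

Offset from 180°W / 90°S: lon 148.8950°, lat 44.9505°.
Field (20°×10°, letters A–R): 148.8950/20 → 7 → H, 44.9505/10 → 4 → E; chars HE.
Square (2°×1°, digits 0–9): 8.8950/2 → 4, 4.9505/1 → 4; chars 44.
Subsquare (5′×2.5′, letters a–x): 0.8950/0.0833333 → 10 → k, 0.9505/0.0416667 → 22 → w; chars kw.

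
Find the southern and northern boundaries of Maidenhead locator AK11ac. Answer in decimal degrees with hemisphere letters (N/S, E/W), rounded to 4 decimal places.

11.0833° N, 11.1250° N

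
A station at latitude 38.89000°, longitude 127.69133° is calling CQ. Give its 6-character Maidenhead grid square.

PM38uv

Offset from 180°W / 90°S: lon 307.6913°, lat 128.8900°.
Field: lon ⌊307.6913/20⌋ = 15 → P; lat ⌊128.8900/10⌋ = 12 → M.
Square: lon ⌊7.6913/2⌋ = 3; lat ⌊8.8900/1⌋ = 8.
Subsquare: lon ⌊1.6913/0.0833333⌋ = 20 → u; lat ⌊0.8900/0.0416667⌋ = 21 → v.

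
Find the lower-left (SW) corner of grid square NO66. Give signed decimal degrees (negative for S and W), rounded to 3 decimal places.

56.000, 92.000

Field N=13, O=14: +13·20° lon, +14·10° lat → SW at lon 80°, lat 50°.
Square 6, 6: +6·2° lon, +6·1° lat → SW at lon 92°, lat 56°.
latitude 56.000, longitude 92.000.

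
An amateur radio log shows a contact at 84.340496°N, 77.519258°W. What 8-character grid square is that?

FR14fi71

Offset from 180°W / 90°S: lon 102.48074°, lat 174.34050°.
Field: lon ⌊102.48074/20⌋ = 5 → F; lat ⌊174.34050/10⌋ = 17 → R.
Square: lon ⌊2.48074/2⌋ = 1; lat ⌊4.34050/1⌋ = 4.
Subsquare: lon ⌊0.48074/0.0833333⌋ = 5 → f; lat ⌊0.34050/0.0416667⌋ = 8 → i.
Extended square: lon ⌊0.06408/0.00833333⌋ = 7; lat ⌊0.00716/0.00416667⌋ = 1.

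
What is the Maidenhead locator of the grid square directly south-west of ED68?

ED57

Longitude square 6; −1 → 5.
Latitude square 8; −1 → 7.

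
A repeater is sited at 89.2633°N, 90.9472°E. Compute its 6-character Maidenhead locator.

Add 180° to longitude and 90° to latitude: 270.9472, 179.2633.
Field: 270.9472/20 → 13 → N, 179.2633/10 → 17 → R; chars NR.
Square: 10.9472/2 → 5, 9.2633/1 → 9; chars 59.
Subsquare: 0.9472/0.0833333 → 11 → l, 0.2633/0.0416667 → 6 → g; chars lg.

NR59lg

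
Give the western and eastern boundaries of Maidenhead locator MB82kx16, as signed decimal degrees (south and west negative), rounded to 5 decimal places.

Field M=12, B=1: +12·20° lon, +1·10° lat → SW at lon 60°, lat -80°.
Square 8, 2: +8·2° lon, +2·1° lat → SW at lon 76°, lat -78°.
Subsquare k=10, x=23: +10·0.0833333° lon, +23·0.0416667° lat → SW at lon 76.8333°, lat -77.0417°.
Extended square 1, 6: +1·0.00833333° lon, +6·0.00416667° lat → SW at lon 76.8417°, lat -77.0167°.
Cell spans 0.00833333° lon × 0.00416667° lat.
west 76.84167, east 76.85000.

76.84167, 76.85000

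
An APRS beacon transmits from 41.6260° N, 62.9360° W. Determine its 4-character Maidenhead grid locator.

Add 180° to longitude and 90° to latitude: 117.06, 131.63.
Field: lon ⌊117.06/20⌋ = 5 → F; lat ⌊131.63/10⌋ = 13 → N.
Square: lon ⌊17.06/2⌋ = 8; lat ⌊1.63/1⌋ = 1.

FN81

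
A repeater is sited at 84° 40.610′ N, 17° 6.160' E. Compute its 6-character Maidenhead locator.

JR84nq

Add 180° to longitude and 90° to latitude: 197.1027, 174.6768.
Field (20°×10°, letters A–R): 197.1027/20 → 9 → J, 174.6768/10 → 17 → R; chars JR.
Square (2°×1°, digits 0–9): 17.1027/2 → 8, 4.6768/1 → 4; chars 84.
Subsquare (5′×2.5′, letters a–x): 1.1027/0.0833333 → 13 → n, 0.6768/0.0416667 → 16 → q; chars nq.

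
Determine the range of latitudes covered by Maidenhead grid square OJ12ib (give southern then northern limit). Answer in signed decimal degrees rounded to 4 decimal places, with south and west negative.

2.0417, 2.0833

Field O=14, J=9: +14·20° lon, +9·10° lat → SW at lon 100°, lat 0°.
Square 1, 2: +1·2° lon, +2·1° lat → SW at lon 102°, lat 2°.
Subsquare i=8, b=1: +8·0.0833333° lon, +1·0.0416667° lat → SW at lon 102.667°, lat 2.04167°.
Cell spans 0.0833333° lon × 0.0416667° lat.
south 2.0417, north 2.0833.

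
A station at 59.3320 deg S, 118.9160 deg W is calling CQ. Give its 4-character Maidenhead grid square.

Shift to the Maidenhead origin (180°W, 90°S): lon 61.08, lat 30.67.
Field (20°×10°, letters A–R): lon ⌊61.08/20⌋ = 3 → D; lat ⌊30.67/10⌋ = 3 → D.
Square (2°×1°, digits 0–9): lon ⌊1.08/2⌋ = 0; lat ⌊0.67/1⌋ = 0.

DD00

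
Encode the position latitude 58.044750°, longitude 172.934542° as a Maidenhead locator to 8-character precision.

RO68lb20

Add 180° to longitude and 90° to latitude: 352.93454, 148.04475.
Field (20°×10°, letters A–R): 352.93454/20 → 17 → R, 148.04475/10 → 14 → O; chars RO.
Square (2°×1°, digits 0–9): 12.93454/2 → 6, 8.04475/1 → 8; chars 68.
Subsquare (5′×2.5′, letters a–x): 0.93454/0.0833333 → 11 → l, 0.04475/0.0416667 → 1 → b; chars lb.
Extended square (30″×15″, digits 0–9): 0.01788/0.00833333 → 2, 0.00308/0.00416667 → 0; chars 20.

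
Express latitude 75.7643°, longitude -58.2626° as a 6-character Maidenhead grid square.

Add 180° to longitude and 90° to latitude: 121.7374, 165.7643.
Field: 121.7374/20 → 6 → G, 165.7643/10 → 16 → Q; chars GQ.
Square: 1.7374/2 → 0, 5.7643/1 → 5; chars 05.
Subsquare: 1.7374/0.0833333 → 20 → u, 0.7643/0.0416667 → 18 → s; chars us.

GQ05us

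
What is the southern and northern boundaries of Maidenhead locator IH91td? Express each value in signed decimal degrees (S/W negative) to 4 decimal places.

-18.8750, -18.8333

Field I=8, H=7: +8·20° lon, +7·10° lat → SW at lon -20°, lat -20°.
Square 9, 1: +9·2° lon, +1·1° lat → SW at lon -2°, lat -19°.
Subsquare t=19, d=3: +19·0.0833333° lon, +3·0.0416667° lat → SW at lon -0.416667°, lat -18.875°.
Cell spans 0.0833333° lon × 0.0416667° lat.
south -18.8750, north -18.8333.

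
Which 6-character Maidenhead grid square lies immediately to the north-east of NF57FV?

NF57gw

Longitude subsquare f = 5; +1 → 6 = g.
Latitude subsquare v = 21; +1 → 22 = w.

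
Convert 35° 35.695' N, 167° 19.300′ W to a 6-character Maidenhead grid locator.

AM65io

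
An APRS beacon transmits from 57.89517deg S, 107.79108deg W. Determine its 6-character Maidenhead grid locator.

DD62cc

Offset from 180°W / 90°S: lon 72.2089°, lat 32.1048°.
Field: 72.2089/20 → 3 → D, 32.1048/10 → 3 → D; chars DD.
Square: 12.2089/2 → 6, 2.1048/1 → 2; chars 62.
Subsquare: 0.2089/0.0833333 → 2 → c, 0.1048/0.0416667 → 2 → c; chars cc.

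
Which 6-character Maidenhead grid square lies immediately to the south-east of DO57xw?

DO67av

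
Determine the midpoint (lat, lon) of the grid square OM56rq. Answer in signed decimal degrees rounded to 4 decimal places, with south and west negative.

Field O=14, M=12: +14·20° lon, +12·10° lat → SW at lon 100°, lat 30°.
Square 5, 6: +5·2° lon, +6·1° lat → SW at lon 110°, lat 36°.
Subsquare r=17, q=16: +17·0.0833333° lon, +16·0.0416667° lat → SW at lon 111.417°, lat 36.6667°.
Cell spans 0.0833333° lon × 0.0416667° lat. Centre is SW corner plus half of each.
latitude 36.6875, longitude 111.4583.

36.6875, 111.4583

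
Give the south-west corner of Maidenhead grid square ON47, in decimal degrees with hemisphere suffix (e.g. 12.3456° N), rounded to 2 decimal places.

47.00° N, 108.00° E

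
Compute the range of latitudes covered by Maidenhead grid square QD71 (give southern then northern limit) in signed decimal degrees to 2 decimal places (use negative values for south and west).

-59.00, -58.00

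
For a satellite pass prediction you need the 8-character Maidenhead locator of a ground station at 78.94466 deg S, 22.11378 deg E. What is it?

KB11bb33

Add 180° to longitude and 90° to latitude: 202.11378, 11.05534.
Field: lon ⌊202.11378/20⌋ = 10 → K; lat ⌊11.05534/10⌋ = 1 → B.
Square: lon ⌊2.11378/2⌋ = 1; lat ⌊1.05534/1⌋ = 1.
Subsquare: lon ⌊0.11378/0.0833333⌋ = 1 → b; lat ⌊0.05534/0.0416667⌋ = 1 → b.
Extended square: lon ⌊0.03045/0.00833333⌋ = 3; lat ⌊0.01367/0.00416667⌋ = 3.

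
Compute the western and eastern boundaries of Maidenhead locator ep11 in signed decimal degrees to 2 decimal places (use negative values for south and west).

-98.00, -96.00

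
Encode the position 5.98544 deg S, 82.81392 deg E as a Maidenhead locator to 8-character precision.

Offset from 180°W / 90°S: lon 262.81392°, lat 84.01456°.
Field: 262.81392/20 → 13 → N, 84.01456/10 → 8 → I; chars NI.
Square: 2.81392/2 → 1, 4.01456/1 → 4; chars 14.
Subsquare: 0.81392/0.0833333 → 9 → j, 0.01456/0.0416667 → 0 → a; chars ja.
Extended square: 0.06392/0.00833333 → 7, 0.01456/0.00416667 → 3; chars 73.

NI14ja73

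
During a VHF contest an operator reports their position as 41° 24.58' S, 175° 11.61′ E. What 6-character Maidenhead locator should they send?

Shift to the Maidenhead origin (180°W, 90°S): lon 355.1935, lat 48.5903.
Field (20°×10°, letters A–R): lon ⌊355.1935/20⌋ = 17 → R; lat ⌊48.5903/10⌋ = 4 → E.
Square (2°×1°, digits 0–9): lon ⌊15.1935/2⌋ = 7; lat ⌊8.5903/1⌋ = 8.
Subsquare (5′×2.5′, letters a–x): lon ⌊1.1935/0.0833333⌋ = 14 → o; lat ⌊0.5903/0.0416667⌋ = 14 → o.

RE78oo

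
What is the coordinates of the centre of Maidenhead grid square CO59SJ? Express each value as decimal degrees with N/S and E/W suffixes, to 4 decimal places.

59.3958° N, 128.4583° W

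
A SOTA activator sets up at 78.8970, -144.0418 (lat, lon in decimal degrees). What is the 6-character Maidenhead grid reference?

BQ78xv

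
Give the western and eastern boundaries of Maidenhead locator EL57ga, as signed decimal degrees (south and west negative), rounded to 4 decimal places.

-89.5000, -89.4167

Field E=4, L=11: +4·20° lon, +11·10° lat → SW at lon -100°, lat 20°.
Square 5, 7: +5·2° lon, +7·1° lat → SW at lon -90°, lat 27°.
Subsquare g=6, a=0: +6·0.0833333° lon, +0·0.0416667° lat → SW at lon -89.5°, lat 27°.
Cell spans 0.0833333° lon × 0.0416667° lat.
west -89.5000, east -89.4167.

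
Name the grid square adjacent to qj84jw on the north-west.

QJ84ix

Longitude subsquare j = 9; −1 → 8 = i.
Latitude subsquare w = 22; +1 → 23 = x.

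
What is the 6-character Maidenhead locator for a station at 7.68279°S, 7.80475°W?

II62ch

Shift to the Maidenhead origin (180°W, 90°S): lon 172.1952, lat 82.3172.
Field: lon ⌊172.1952/20⌋ = 8 → I; lat ⌊82.3172/10⌋ = 8 → I.
Square: lon ⌊12.1952/2⌋ = 6; lat ⌊2.3172/1⌋ = 2.
Subsquare: lon ⌊0.1952/0.0833333⌋ = 2 → c; lat ⌊0.3172/0.0416667⌋ = 7 → h.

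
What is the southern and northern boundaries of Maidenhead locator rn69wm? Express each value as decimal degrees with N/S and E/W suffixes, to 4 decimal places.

Field R=17, N=13: +17·20° lon, +13·10° lat → SW at lon 160°, lat 40°.
Square 6, 9: +6·2° lon, +9·1° lat → SW at lon 172°, lat 49°.
Subsquare w=22, m=12: +22·0.0833333° lon, +12·0.0416667° lat → SW at lon 173.833°, lat 49.5°.
Cell spans 0.0833333° lon × 0.0416667° lat.
south 49.5000° N, north 49.5417° N.

49.5000° N, 49.5417° N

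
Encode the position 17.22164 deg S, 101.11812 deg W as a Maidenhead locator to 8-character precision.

Add 180° to longitude and 90° to latitude: 78.88188, 72.77836.
Field: 78.88188/20 → 3 → D, 72.77836/10 → 7 → H; chars DH.
Square: 18.88188/2 → 9, 2.77836/1 → 2; chars 92.
Subsquare: 0.88188/0.0833333 → 10 → k, 0.77836/0.0416667 → 18 → s; chars ks.
Extended square: 0.04855/0.00833333 → 5, 0.02836/0.00416667 → 6; chars 56.

DH92ks56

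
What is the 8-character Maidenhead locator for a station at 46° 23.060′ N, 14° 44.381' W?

IN26pj12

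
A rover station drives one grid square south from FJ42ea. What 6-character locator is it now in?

Latitude subsquare a = 0; −1 → -1, wraps to 23 = x, carry into square.
Latitude square 2; −1 → 1.
The longitude characters are unchanged.

FJ41ex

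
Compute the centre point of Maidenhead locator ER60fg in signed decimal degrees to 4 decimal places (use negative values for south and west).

80.2708, -87.5417

Field E=4, R=17: +4·20° lon, +17·10° lat → SW at lon -100°, lat 80°.
Square 6, 0: +6·2° lon, +0·1° lat → SW at lon -88°, lat 80°.
Subsquare f=5, g=6: +5·0.0833333° lon, +6·0.0416667° lat → SW at lon -87.5833°, lat 80.25°.
Cell spans 0.0833333° lon × 0.0416667° lat. Centre is SW corner plus half of each.
latitude 80.2708, longitude -87.5417.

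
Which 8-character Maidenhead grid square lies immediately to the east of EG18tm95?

EG18um05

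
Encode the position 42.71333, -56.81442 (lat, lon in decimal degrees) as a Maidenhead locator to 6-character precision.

Offset from 180°W / 90°S: lon 123.1856°, lat 132.7133°.
Field: lon ⌊123.1856/20⌋ = 6 → G; lat ⌊132.7133/10⌋ = 13 → N.
Square: lon ⌊3.1856/2⌋ = 1; lat ⌊2.7133/1⌋ = 2.
Subsquare: lon ⌊1.1856/0.0833333⌋ = 14 → o; lat ⌊0.7133/0.0416667⌋ = 17 → r.

GN12or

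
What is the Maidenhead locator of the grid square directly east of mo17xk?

Longitude subsquare x = 23; +1 → 24, wraps to 0 = a, carry into square.
Longitude square 1; +1 → 2.
The latitude characters are unchanged.

MO27ak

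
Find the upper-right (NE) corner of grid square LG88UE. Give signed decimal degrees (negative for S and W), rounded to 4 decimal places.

Field L=11, G=6: +11·20° lon, +6·10° lat → SW at lon 40°, lat -30°.
Square 8, 8: +8·2° lon, +8·1° lat → SW at lon 56°, lat -22°.
Subsquare u=20, e=4: +20·0.0833333° lon, +4·0.0416667° lat → SW at lon 57.6667°, lat -21.8333°.
Cell spans 0.0833333° lon × 0.0416667° lat. NE corner is SW corner plus one full cell.
latitude -21.7917, longitude 57.7500.

-21.7917, 57.7500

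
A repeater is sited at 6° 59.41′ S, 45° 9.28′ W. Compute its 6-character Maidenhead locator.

Add 180° to longitude and 90° to latitude: 134.8453, 83.0098.
Field: lon ⌊134.8453/20⌋ = 6 → G; lat ⌊83.0098/10⌋ = 8 → I.
Square: lon ⌊14.8453/2⌋ = 7; lat ⌊3.0098/1⌋ = 3.
Subsquare: lon ⌊0.8453/0.0833333⌋ = 10 → k; lat ⌊0.0098/0.0416667⌋ = 0 → a.

GI73ka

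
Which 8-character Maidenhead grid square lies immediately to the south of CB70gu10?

CB70gt19

Latitude extended square 0; −1 → -1, wraps to 9, carry into subsquare.
Latitude subsquare u = 20; −1 → 19 = t.
The longitude characters are unchanged.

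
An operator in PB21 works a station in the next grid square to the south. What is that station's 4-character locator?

Latitude square 1; −1 → 0.
The longitude characters are unchanged.

PB20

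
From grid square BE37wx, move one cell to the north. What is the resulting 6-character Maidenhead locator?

Latitude subsquare x = 23; +1 → 24, wraps to 0 = a, carry into square.
Latitude square 7; +1 → 8.
The longitude characters are unchanged.

BE38wa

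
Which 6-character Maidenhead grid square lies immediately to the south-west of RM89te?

Longitude subsquare t = 19; −1 → 18 = s.
Latitude subsquare e = 4; −1 → 3 = d.

RM89sd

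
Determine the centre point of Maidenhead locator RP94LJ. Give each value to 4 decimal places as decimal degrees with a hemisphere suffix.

Field R=17, P=15: +17·20° lon, +15·10° lat → SW at lon 160°, lat 60°.
Square 9, 4: +9·2° lon, +4·1° lat → SW at lon 178°, lat 64°.
Subsquare l=11, j=9: +11·0.0833333° lon, +9·0.0416667° lat → SW at lon 178.917°, lat 64.375°.
Cell spans 0.0833333° lon × 0.0416667° lat. Centre is SW corner plus half of each.
latitude 64.3958° N, longitude 178.9583° E.

64.3958° N, 178.9583° E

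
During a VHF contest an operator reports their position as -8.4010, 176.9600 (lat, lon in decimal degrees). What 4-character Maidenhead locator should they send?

RI81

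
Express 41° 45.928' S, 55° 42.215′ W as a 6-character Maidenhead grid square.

GE28df

Add 180° to longitude and 90° to latitude: 124.2964, 48.2345.
Field (20°×10°, letters A–R): lon ⌊124.2964/20⌋ = 6 → G; lat ⌊48.2345/10⌋ = 4 → E.
Square (2°×1°, digits 0–9): lon ⌊4.2964/2⌋ = 2; lat ⌊8.2345/1⌋ = 8.
Subsquare (5′×2.5′, letters a–x): lon ⌊0.2964/0.0833333⌋ = 3 → d; lat ⌊0.2345/0.0416667⌋ = 5 → f.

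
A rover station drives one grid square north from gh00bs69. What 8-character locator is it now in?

GH00bt60

Latitude extended square 9; +1 → 10, wraps to 0, carry into subsquare.
Latitude subsquare s = 18; +1 → 19 = t.
The longitude characters are unchanged.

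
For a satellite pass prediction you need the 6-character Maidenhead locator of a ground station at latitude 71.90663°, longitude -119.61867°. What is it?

DQ01ev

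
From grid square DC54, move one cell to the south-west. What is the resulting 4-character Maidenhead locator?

DC43

Longitude square 5; −1 → 4.
Latitude square 4; −1 → 3.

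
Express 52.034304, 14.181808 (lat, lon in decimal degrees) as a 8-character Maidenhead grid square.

JO72ca18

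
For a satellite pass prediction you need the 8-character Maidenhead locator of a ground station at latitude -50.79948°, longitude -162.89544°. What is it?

AD89ne28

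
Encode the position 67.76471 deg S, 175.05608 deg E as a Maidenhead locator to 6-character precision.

RC72mf

Offset from 180°W / 90°S: lon 355.0561°, lat 22.2353°.
Field: lon ⌊355.0561/20⌋ = 17 → R; lat ⌊22.2353/10⌋ = 2 → C.
Square: lon ⌊15.0561/2⌋ = 7; lat ⌊2.2353/1⌋ = 2.
Subsquare: lon ⌊1.0561/0.0833333⌋ = 12 → m; lat ⌊0.2353/0.0416667⌋ = 5 → f.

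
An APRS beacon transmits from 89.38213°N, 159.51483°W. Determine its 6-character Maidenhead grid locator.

Add 180° to longitude and 90° to latitude: 20.4852, 179.3821.
Field: lon ⌊20.4852/20⌋ = 1 → B; lat ⌊179.3821/10⌋ = 17 → R.
Square: lon ⌊0.4852/2⌋ = 0; lat ⌊9.3821/1⌋ = 9.
Subsquare: lon ⌊0.4852/0.0833333⌋ = 5 → f; lat ⌊0.3821/0.0416667⌋ = 9 → j.

BR09fj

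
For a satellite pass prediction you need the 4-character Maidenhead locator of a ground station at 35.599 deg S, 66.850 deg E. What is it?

MF34

Add 180° to longitude and 90° to latitude: 246.85, 54.40.
Field: 246.85/20 → 12 → M, 54.40/10 → 5 → F; chars MF.
Square: 6.85/2 → 3, 4.40/1 → 4; chars 34.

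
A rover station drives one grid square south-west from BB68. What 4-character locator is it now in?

BB57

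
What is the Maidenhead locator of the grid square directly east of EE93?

FE03

Longitude square 9; +1 → 10, wraps to 0, carry into field.
Longitude field E = 4; +1 → 5 = F.
The latitude characters are unchanged.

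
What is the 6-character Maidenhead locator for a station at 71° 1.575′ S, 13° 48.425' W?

IB38cx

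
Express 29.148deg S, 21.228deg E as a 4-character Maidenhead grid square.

KG00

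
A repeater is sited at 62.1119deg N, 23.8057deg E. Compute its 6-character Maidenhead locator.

KP12vc

Offset from 180°W / 90°S: lon 203.8057°, lat 152.1119°.
Field: 203.8057/20 → 10 → K, 152.1119/10 → 15 → P; chars KP.
Square: 3.8057/2 → 1, 2.1119/1 → 2; chars 12.
Subsquare: 1.8057/0.0833333 → 21 → v, 0.1119/0.0416667 → 2 → c; chars vc.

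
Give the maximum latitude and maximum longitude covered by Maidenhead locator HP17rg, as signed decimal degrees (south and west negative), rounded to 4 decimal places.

67.2917, -36.5000

Field H=7, P=15: +7·20° lon, +15·10° lat → SW at lon -40°, lat 60°.
Square 1, 7: +1·2° lon, +7·1° lat → SW at lon -38°, lat 67°.
Subsquare r=17, g=6: +17·0.0833333° lon, +6·0.0416667° lat → SW at lon -36.5833°, lat 67.25°.
Cell spans 0.0833333° lon × 0.0416667° lat. NE corner is SW corner plus one full cell.
latitude 67.2917, longitude -36.5000.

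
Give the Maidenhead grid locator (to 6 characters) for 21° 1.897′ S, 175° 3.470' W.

Add 180° to longitude and 90° to latitude: 4.9422, 68.9684.
Field (20°×10°, letters A–R): lon ⌊4.9422/20⌋ = 0 → A; lat ⌊68.9684/10⌋ = 6 → G.
Square (2°×1°, digits 0–9): lon ⌊4.9422/2⌋ = 2; lat ⌊8.9684/1⌋ = 8.
Subsquare (5′×2.5′, letters a–x): lon ⌊0.9422/0.0833333⌋ = 11 → l; lat ⌊0.9684/0.0416667⌋ = 23 → x.

AG28lx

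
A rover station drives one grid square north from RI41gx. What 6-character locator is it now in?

Latitude subsquare x = 23; +1 → 24, wraps to 0 = a, carry into square.
Latitude square 1; +1 → 2.
The longitude characters are unchanged.

RI42ga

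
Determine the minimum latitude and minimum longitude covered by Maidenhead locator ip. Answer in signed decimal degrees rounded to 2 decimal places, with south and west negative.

Field I=8, P=15: +8·20° lon, +15·10° lat → SW at lon -20°, lat 60°.
latitude 60.00, longitude -20.00.

60.00, -20.00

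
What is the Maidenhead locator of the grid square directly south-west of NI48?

Longitude square 4; −1 → 3.
Latitude square 8; −1 → 7.

NI37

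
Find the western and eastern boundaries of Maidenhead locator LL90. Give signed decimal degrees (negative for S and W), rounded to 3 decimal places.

58.000, 60.000

Field L=11, L=11: +11·20° lon, +11·10° lat → SW at lon 40°, lat 20°.
Square 9, 0: +9·2° lon, +0·1° lat → SW at lon 58°, lat 20°.
Cell spans 2° lon × 1° lat.
west 58.000, east 60.000.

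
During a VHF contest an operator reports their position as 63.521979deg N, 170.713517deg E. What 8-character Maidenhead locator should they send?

RP53im55

Offset from 180°W / 90°S: lon 350.71352°, lat 153.52198°.
Field: lon ⌊350.71352/20⌋ = 17 → R; lat ⌊153.52198/10⌋ = 15 → P.
Square: lon ⌊10.71352/2⌋ = 5; lat ⌊3.52198/1⌋ = 3.
Subsquare: lon ⌊0.71352/0.0833333⌋ = 8 → i; lat ⌊0.52198/0.0416667⌋ = 12 → m.
Extended square: lon ⌊0.04685/0.00833333⌋ = 5; lat ⌊0.02198/0.00416667⌋ = 5.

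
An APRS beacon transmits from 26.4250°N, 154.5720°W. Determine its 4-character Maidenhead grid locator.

Add 180° to longitude and 90° to latitude: 25.43, 116.42.
Field: 25.43/20 → 1 → B, 116.42/10 → 11 → L; chars BL.
Square: 5.43/2 → 2, 6.42/1 → 6; chars 26.

BL26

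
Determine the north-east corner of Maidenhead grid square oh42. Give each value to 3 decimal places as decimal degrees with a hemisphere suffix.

17.000° S, 110.000° E

Field O=14, H=7: +14·20° lon, +7·10° lat → SW at lon 100°, lat -20°.
Square 4, 2: +4·2° lon, +2·1° lat → SW at lon 108°, lat -18°.
Cell spans 2° lon × 1° lat. NE corner is SW corner plus one full cell.
latitude 17.000° S, longitude 110.000° E.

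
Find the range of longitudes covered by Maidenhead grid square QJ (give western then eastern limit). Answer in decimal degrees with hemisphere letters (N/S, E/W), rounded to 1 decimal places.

140.0° E, 160.0° E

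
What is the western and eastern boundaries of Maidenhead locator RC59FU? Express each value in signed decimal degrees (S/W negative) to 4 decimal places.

170.4167, 170.5000

Field R=17, C=2: +17·20° lon, +2·10° lat → SW at lon 160°, lat -70°.
Square 5, 9: +5·2° lon, +9·1° lat → SW at lon 170°, lat -61°.
Subsquare f=5, u=20: +5·0.0833333° lon, +20·0.0416667° lat → SW at lon 170.417°, lat -60.1667°.
Cell spans 0.0833333° lon × 0.0416667° lat.
west 170.4167, east 170.5000.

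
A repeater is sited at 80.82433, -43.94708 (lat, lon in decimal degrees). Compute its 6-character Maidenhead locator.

GR80at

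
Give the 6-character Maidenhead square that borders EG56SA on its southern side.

EG55sx

Latitude subsquare a = 0; −1 → -1, wraps to 23 = x, carry into square.
Latitude square 6; −1 → 5.
The longitude characters are unchanged.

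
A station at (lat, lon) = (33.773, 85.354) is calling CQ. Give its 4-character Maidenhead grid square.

NM23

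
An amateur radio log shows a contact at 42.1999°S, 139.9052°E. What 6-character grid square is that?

PE97wt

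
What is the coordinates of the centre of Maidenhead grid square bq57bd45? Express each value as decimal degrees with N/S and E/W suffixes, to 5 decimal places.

Field B=1, Q=16: +1·20° lon, +16·10° lat → SW at lon -160°, lat 70°.
Square 5, 7: +5·2° lon, +7·1° lat → SW at lon -150°, lat 77°.
Subsquare b=1, d=3: +1·0.0833333° lon, +3·0.0416667° lat → SW at lon -149.917°, lat 77.125°.
Extended square 4, 5: +4·0.00833333° lon, +5·0.00416667° lat → SW at lon -149.883°, lat 77.1458°.
Cell spans 0.00833333° lon × 0.00416667° lat. Centre is SW corner plus half of each.
latitude 77.14792° N, longitude 149.87917° W.

77.14792° N, 149.87917° W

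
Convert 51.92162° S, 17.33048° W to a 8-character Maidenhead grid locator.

Add 180° to longitude and 90° to latitude: 162.66952, 38.07838.
Field: 162.66952/20 → 8 → I, 38.07838/10 → 3 → D; chars ID.
Square: 2.66952/2 → 1, 8.07838/1 → 8; chars 18.
Subsquare: 0.66952/0.0833333 → 8 → i, 0.07838/0.0416667 → 1 → b; chars ib.
Extended square: 0.00285/0.00833333 → 0, 0.03671/0.00416667 → 8; chars 08.

ID18ib08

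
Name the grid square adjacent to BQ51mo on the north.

Latitude subsquare o = 14; +1 → 15 = p.
The longitude characters are unchanged.

BQ51mp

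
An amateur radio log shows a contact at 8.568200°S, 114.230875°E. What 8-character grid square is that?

OI71ck73

Offset from 180°W / 90°S: lon 294.23087°, lat 81.43180°.
Field: lon ⌊294.23087/20⌋ = 14 → O; lat ⌊81.43180/10⌋ = 8 → I.
Square: lon ⌊14.23087/2⌋ = 7; lat ⌊1.43180/1⌋ = 1.
Subsquare: lon ⌊0.23087/0.0833333⌋ = 2 → c; lat ⌊0.43180/0.0416667⌋ = 10 → k.
Extended square: lon ⌊0.06421/0.00833333⌋ = 7; lat ⌊0.01513/0.00416667⌋ = 3.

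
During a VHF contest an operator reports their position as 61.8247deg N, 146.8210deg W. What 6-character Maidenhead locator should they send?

BP61ot

Add 180° to longitude and 90° to latitude: 33.1790, 151.8247.
Field: 33.1790/20 → 1 → B, 151.8247/10 → 15 → P; chars BP.
Square: 13.1790/2 → 6, 1.8247/1 → 1; chars 61.
Subsquare: 1.1790/0.0833333 → 14 → o, 0.8247/0.0416667 → 19 → t; chars ot.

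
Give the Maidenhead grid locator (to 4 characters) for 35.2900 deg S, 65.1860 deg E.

MF24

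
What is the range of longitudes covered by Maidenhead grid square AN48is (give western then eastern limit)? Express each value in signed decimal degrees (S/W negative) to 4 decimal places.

-171.3333, -171.2500

Field A=0, N=13: +0·20° lon, +13·10° lat → SW at lon -180°, lat 40°.
Square 4, 8: +4·2° lon, +8·1° lat → SW at lon -172°, lat 48°.
Subsquare i=8, s=18: +8·0.0833333° lon, +18·0.0416667° lat → SW at lon -171.333°, lat 48.75°.
Cell spans 0.0833333° lon × 0.0416667° lat.
west -171.3333, east -171.2500.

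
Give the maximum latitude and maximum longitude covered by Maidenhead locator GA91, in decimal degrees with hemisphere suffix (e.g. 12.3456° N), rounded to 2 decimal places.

Field G=6, A=0: +6·20° lon, +0·10° lat → SW at lon -60°, lat -90°.
Square 9, 1: +9·2° lon, +1·1° lat → SW at lon -42°, lat -89°.
Cell spans 2° lon × 1° lat. NE corner is SW corner plus one full cell.
latitude 88.00° S, longitude 40.00° W.

88.00° S, 40.00° W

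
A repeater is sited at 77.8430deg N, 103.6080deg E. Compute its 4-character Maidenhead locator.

Offset from 180°W / 90°S: lon 283.61°, lat 167.84°.
Field: lon ⌊283.61/20⌋ = 14 → O; lat ⌊167.84/10⌋ = 16 → Q.
Square: lon ⌊3.61/2⌋ = 1; lat ⌊7.84/1⌋ = 7.

OQ17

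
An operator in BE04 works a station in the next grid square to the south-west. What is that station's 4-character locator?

AE93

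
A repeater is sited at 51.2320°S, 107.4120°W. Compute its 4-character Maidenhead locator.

DD68

Add 180° to longitude and 90° to latitude: 72.59, 38.77.
Field: lon ⌊72.59/20⌋ = 3 → D; lat ⌊38.77/10⌋ = 3 → D.
Square: lon ⌊12.59/2⌋ = 6; lat ⌊8.77/1⌋ = 8.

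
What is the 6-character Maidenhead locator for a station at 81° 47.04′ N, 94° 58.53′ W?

ER21ms

Offset from 180°W / 90°S: lon 85.0245°, lat 171.7840°.
Field: 85.0245/20 → 4 → E, 171.7840/10 → 17 → R; chars ER.
Square: 5.0245/2 → 2, 1.7840/1 → 1; chars 21.
Subsquare: 1.0245/0.0833333 → 12 → m, 0.7840/0.0416667 → 18 → s; chars ms.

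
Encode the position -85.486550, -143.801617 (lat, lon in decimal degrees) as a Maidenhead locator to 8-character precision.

Offset from 180°W / 90°S: lon 36.19838°, lat 4.51345°.
Field: 36.19838/20 → 1 → B, 4.51345/10 → 0 → A; chars BA.
Square: 16.19838/2 → 8, 4.51345/1 → 4; chars 84.
Subsquare: 0.19838/0.0833333 → 2 → c, 0.51345/0.0416667 → 12 → m; chars cm.
Extended square: 0.03172/0.00833333 → 3, 0.01345/0.00416667 → 3; chars 33.

BA84cm33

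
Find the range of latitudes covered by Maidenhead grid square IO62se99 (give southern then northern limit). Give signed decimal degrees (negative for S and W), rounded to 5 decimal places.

52.20417, 52.20833

Field I=8, O=14: +8·20° lon, +14·10° lat → SW at lon -20°, lat 50°.
Square 6, 2: +6·2° lon, +2·1° lat → SW at lon -8°, lat 52°.
Subsquare s=18, e=4: +18·0.0833333° lon, +4·0.0416667° lat → SW at lon -6.5°, lat 52.1667°.
Extended square 9, 9: +9·0.00833333° lon, +9·0.00416667° lat → SW at lon -6.425°, lat 52.2042°.
Cell spans 0.00833333° lon × 0.00416667° lat.
south 52.20417, north 52.20833.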